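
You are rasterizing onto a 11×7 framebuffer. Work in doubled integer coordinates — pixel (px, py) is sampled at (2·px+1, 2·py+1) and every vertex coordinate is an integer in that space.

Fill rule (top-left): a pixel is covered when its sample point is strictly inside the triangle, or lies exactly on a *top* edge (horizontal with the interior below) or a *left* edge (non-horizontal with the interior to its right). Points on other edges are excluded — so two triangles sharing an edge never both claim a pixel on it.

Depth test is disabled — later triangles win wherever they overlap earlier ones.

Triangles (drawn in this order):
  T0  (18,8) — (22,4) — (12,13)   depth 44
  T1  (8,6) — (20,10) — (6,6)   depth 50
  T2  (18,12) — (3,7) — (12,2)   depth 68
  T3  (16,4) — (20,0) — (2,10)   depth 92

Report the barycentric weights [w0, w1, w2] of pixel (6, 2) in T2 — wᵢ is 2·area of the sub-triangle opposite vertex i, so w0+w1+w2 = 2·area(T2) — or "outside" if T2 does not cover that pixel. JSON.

T0:
  2·area = 4  (B↔C swapped to make it positive)
  edge (18, 8)→(12, 13): d=(-6,5) right/bottom  bias=-1
  edge (12, 13)→(22, 4): d=(10,-9) top-left  bias=+0
  edge (22, 4)→(18, 8): d=(-4,4) right/bottom  bias=-1
    (10,2)@(21, 5): e=[3,1,0] → ·  [on edge]
    (9,3)@(19, 7): e=[1,3,0] → ·  [on edge]
    (8,4)@(17, 9): e=[-1,5,0] → ·  [on edge]
    (7,5)@(15, 11): e=[-3,7,0] → ·  [on edge]
    (6,6)@(13, 13): e=[-5,9,0] → ·  [on edge]
  covered (0 px):
    · · · · · · · · · · ·
    · · · · · · · · · · ·
    · · · · · · · · · · ·
    · · · · · · · · · · ·
    · · · · · · · · · · ·
    · · · · · · · · · · ·
    · · · · · · · · · · ·
T1:
  2·area = 8
  edge (8, 6)→(20, 10): d=(12,4) right/bottom  bias=-1
  edge (20, 10)→(6, 6): d=(-14,-4) top-left  bias=+0
  edge (6, 6)→(8, 6): d=(2,0) top-left  bias=+0
    (2,2)@(5, 5): e=[0,10,-2] → ·  [on edge]
    (5,3)@(11, 7): e=[0,6,2] → ·  [on edge]
    (8,4)@(17, 9): e=[0,2,6] → ·  [on edge]
  covered (0 px):
    · · · · · · · · · · ·
    · · · · · · · · · · ·
    · · · · · · · · · · ·
    · · · · · · · · · · ·
    · · · · · · · · · · ·
    · · · · · · · · · · ·
    · · · · · · · · · · ·
T2:
  2·area = 120
  edge (18, 12)→(3, 7): d=(-15,-5) top-left  bias=+0
  edge (3, 7)→(12, 2): d=(9,-5) top-left  bias=+0
  edge (12, 2)→(18, 12): d=(6,10) right/bottom  bias=-1
    (5,1)@(11, 3): e=[100,4,16] → █
    (6,1)@(13, 3): e=[110,14,-4] → ·
    (3,2)@(7, 5): e=[50,2,68] → █
    (4,2)@(9, 5): e=[60,12,48] → █
    (6,2)@(13, 5): e=[80,32,8] → █
    (7,2)@(15, 5): e=[90,42,-12] → ·
    (1,3)@(3, 7): e=[0,0,120] → █  [on edge]
    (2,3)@(5, 7): e=[10,10,100] → █
    (7,3)@(15, 7): e=[60,60,0] → ·  [on edge]
    (1,4)@(3, 9): e=[-30,18,132] → ·
    (2,4)@(5, 9): e=[-20,28,112] → ·
    (3,4)@(7, 9): e=[-10,38,92] → ·
    (4,4)@(9, 9): e=[0,48,72] → █  [on edge]
    (7,5)@(15, 11): e=[0,96,24] → █  [on edge]
    (10,6)@(21, 13): e=[0,144,-24] → ·  [on edge]
  covered (17 px):
    · · · · · · · · · · ·
    · · · · · █ · · · · ·
    · · · █ █ █ █ · · · ·
    · █ █ █ █ █ █ · · · ·
    · · · · █ █ █ █ · · ·
    · · · · · · · █ █ · ·
    · · · · · · · · · · ·
T3:
  2·area = 32  (B↔C swapped to make it positive)
  edge (16, 4)→(2, 10): d=(-14,6) right/bottom  bias=-1
  edge (2, 10)→(20, 0): d=(18,-10) top-left  bias=+0
  edge (20, 0)→(16, 4): d=(-4,4) right/bottom  bias=-1
    (9,0)@(19, 1): e=[24,8,0] → ·  [on edge]
    (7,1)@(15, 3): e=[20,4,8] → █
    (8,1)@(17, 3): e=[8,24,0] → ·  [on edge]
    (5,2)@(11, 5): e=[16,0,16] → █  [on edge]
    (6,2)@(13, 5): e=[4,20,8] → █
    (7,2)@(15, 5): e=[-8,40,0] → ·  [on edge]
    (4,3)@(9, 7): e=[0,16,16] → ·  [on edge]
    (5,3)@(11, 7): e=[-12,36,8] → ·
    (6,3)@(13, 7): e=[-24,56,0] → ·  [on edge]
    (5,4)@(11, 9): e=[-40,72,0] → ·  [on edge]
    (4,5)@(9, 11): e=[-56,88,0] → ·  [on edge]
    (3,6)@(7, 13): e=[-72,104,0] → ·  [on edge]
  covered (3 px):
    · · · · · · · · · · ·
    · · · · · · · █ · · ·
    · · · · · █ █ · · · ·
    · · · · · · · · · · ·
    · · · · · · · · · · ·
    · · · · · · · · · · ·
    · · · · · · · · · · ·

Answer: [32,8,80]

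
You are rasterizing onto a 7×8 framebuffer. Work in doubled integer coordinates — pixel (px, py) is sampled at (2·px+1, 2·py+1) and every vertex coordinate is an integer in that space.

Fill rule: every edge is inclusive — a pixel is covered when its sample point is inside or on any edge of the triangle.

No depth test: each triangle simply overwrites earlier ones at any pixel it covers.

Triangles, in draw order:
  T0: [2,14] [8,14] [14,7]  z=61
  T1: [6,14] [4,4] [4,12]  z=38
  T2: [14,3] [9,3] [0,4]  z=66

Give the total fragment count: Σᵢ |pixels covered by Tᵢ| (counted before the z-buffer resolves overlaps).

T0:
  2·area = 42  (B↔C swapped to make it positive)
  edge (2, 14)→(14, 7): d=(12,-7) inclusive
  edge (14, 7)→(8, 14): d=(-6,7) inclusive
  edge (8, 14)→(2, 14): d=(-6,0) inclusive
    (5,4)@(11, 9): e=[3,9,30] → █
    (6,4)@(13, 9): e=[17,-5,30] → ·
    (4,5)@(9, 11): e=[13,11,18] → █
    (5,5)@(11, 11): e=[27,-3,18] → ·
    (2,6)@(5, 13): e=[9,27,6] → █
    (3,6)@(7, 13): e=[23,13,6] → █
    (4,6)@(9, 13): e=[37,-1,6] → ·
    (2,7)@(5, 15): e=[33,15,-6] → ·
    (3,7)@(7, 15): e=[47,1,-6] → ·
  covered (4 px):
    · · · · · · ·
    · · · · · · ·
    · · · · · · ·
    · · · · · · ·
    · · · · · █ ·
    · · · · █ · ·
    · · █ █ · · ·
    · · · · · · ·
T1:
  2·area = 16  (B↔C swapped to make it positive)
  edge (6, 14)→(4, 12): d=(-2,-2) inclusive
  edge (4, 12)→(4, 4): d=(0,-8) inclusive
  edge (4, 4)→(6, 14): d=(2,10) inclusive
    (0,4)@(1, 9): e=[0,-24,40] → ·  [on edge]
    (2,4)@(5, 9): e=[8,8,0] → █  [on edge]
    (3,4)@(7, 9): e=[12,24,-20] → ·
    (1,5)@(3, 11): e=[0,-8,24] → ·  [on edge]
    (2,5)@(5, 11): e=[4,8,4] → █
    (3,5)@(7, 11): e=[8,24,-16] → ·
    (2,6)@(5, 13): e=[0,8,8] → █  [on edge]
    (3,6)@(7, 13): e=[4,24,-12] → ·
    (2,7)@(5, 15): e=[-4,8,12] → ·
    (3,7)@(7, 15): e=[0,24,-8] → ·  [on edge]
  covered (3 px):
    · · · · · · ·
    · · · · · · ·
    · · · · · · ·
    · · · · · · ·
    · · █ · · · ·
    · · █ · · · ·
    · · █ · · · ·
    · · · · · · ·
T2:
  2·area = 5  (B↔C swapped to make it positive)
  edge (14, 3)→(0, 4): d=(-14,1) inclusive
  edge (0, 4)→(9, 3): d=(9,-1) inclusive
  edge (9, 3)→(14, 3): d=(5,0) inclusive
    (0,1)@(1, 3): e=[13,-8,0] → ·  [on edge]
    (1,1)@(3, 3): e=[11,-6,0] → ·  [on edge]
    (2,1)@(5, 3): e=[9,-4,0] → ·  [on edge]
    (3,1)@(7, 3): e=[7,-2,0] → ·  [on edge]
    (4,1)@(9, 3): e=[5,0,0] → █  [on edge]
    (5,1)@(11, 3): e=[3,2,0] → █  [on edge]
    (6,1)@(13, 3): e=[1,4,0] → █  [on edge]
    (4,2)@(9, 5): e=[-23,18,10] → ·
    (5,2)@(11, 5): e=[-25,20,10] → ·
    (6,2)@(13, 5): e=[-27,22,10] → ·
  covered (3 px):
    · · · · · · ·
    · · · · █ █ █
    · · · · · · ·
    · · · · · · ·
    · · · · · · ·
    · · · · · · ·
    · · · · · · ·
    · · · · · · ·

Answer: 10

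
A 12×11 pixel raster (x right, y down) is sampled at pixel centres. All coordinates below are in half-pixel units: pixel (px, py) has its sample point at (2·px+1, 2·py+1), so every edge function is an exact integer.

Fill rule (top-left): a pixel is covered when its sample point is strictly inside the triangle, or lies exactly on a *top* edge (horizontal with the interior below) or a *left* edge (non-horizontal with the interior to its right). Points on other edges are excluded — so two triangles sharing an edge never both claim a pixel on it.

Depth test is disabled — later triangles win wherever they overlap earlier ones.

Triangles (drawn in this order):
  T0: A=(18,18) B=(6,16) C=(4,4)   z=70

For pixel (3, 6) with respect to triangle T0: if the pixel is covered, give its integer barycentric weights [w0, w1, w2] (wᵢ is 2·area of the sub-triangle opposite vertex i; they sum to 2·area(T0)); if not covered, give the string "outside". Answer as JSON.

T0:
  2·area = 140
  edge (18, 18)→(6, 16): d=(-12,-2) top-left  bias=+0
  edge (6, 16)→(4, 4): d=(-2,-12) top-left  bias=+0
  edge (4, 4)→(18, 18): d=(14,14) right/bottom  bias=-1
    (0,0)@(1, 1): e=[170,-30,0] → .  [on edge]
    (1,1)@(3, 3): e=[150,-10,0] → .  [on edge]
    (2,2)@(5, 5): e=[130,10,0] → .  [on edge]
    (2,3)@(5, 7): e=[106,6,28] → X
    (3,3)@(7, 7): e=[110,30,0] → .  [on edge]
    (2,4)@(5, 9): e=[82,2,56] → X
    (3,4)@(7, 9): e=[86,26,28] → X
    (4,4)@(9, 9): e=[90,50,0] → .  [on edge]
    (2,5)@(5, 11): e=[58,-2,84] → .
    (3,5)@(7, 11): e=[62,22,56] → X
    (4,5)@(9, 11): e=[66,46,28] → X
    (5,5)@(11, 11): e=[70,70,0] → .  [on edge]
    (6,6)@(13, 13): e=[50,90,0] → .  [on edge]
    (7,7)@(15, 15): e=[30,110,0] → .  [on edge]
    (8,8)@(17, 17): e=[10,130,0] → .  [on edge]
    (9,9)@(19, 19): e=[-10,150,0] → .  [on edge]
    (10,10)@(21, 21): e=[-30,170,0] → .  [on edge]
  covered (14 px):
    . . . . . . . . . . . .
    . . . . . . . . . . . .
    . . . . . . . . . . . .
    . . X . . . . . . . . .
    . . X X . . . . . . . .
    . . . X X . . . . . . .
    . . . X X X . . . . . .
    . . . X X X X . . . . .
    . . . . . . X X . . . .
    . . . . . . . . . . . .
    . . . . . . . . . . . .

Result: [18,84,38]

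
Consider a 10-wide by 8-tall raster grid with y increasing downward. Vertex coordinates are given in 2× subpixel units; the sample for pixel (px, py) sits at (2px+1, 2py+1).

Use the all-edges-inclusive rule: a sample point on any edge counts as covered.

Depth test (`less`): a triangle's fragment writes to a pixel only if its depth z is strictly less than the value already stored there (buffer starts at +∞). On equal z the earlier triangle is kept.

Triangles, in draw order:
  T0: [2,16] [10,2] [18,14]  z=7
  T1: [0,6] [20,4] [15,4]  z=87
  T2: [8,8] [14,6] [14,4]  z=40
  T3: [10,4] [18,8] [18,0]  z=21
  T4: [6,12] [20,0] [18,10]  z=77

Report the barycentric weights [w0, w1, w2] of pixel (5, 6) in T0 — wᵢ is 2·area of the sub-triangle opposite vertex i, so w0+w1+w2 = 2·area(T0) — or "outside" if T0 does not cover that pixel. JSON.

T0:
  2·area = 208
  edge (2, 16)→(10, 2): d=(8,-14) inclusive
  edge (10, 2)→(18, 14): d=(8,12) inclusive
  edge (18, 14)→(2, 16): d=(-16,2) inclusive
    (4,2)@(9, 5): e=[10,36,162] → █
    (5,2)@(11, 5): e=[38,12,158] → █
    (6,2)@(13, 5): e=[66,-12,154] → ·
    (4,3)@(9, 7): e=[26,52,130] → █
    (6,3)@(13, 7): e=[82,4,122] → █
    (7,3)@(15, 7): e=[110,-20,118] → ·
    (3,4)@(7, 9): e=[14,92,102] → █
    (7,4)@(15, 9): e=[126,-4,86] → ·
    (2,5)@(5, 11): e=[2,132,74] → █
    (7,5)@(15, 11): e=[142,12,54] → █
    (8,5)@(17, 11): e=[170,-12,50] → ·
    (2,6)@(5, 13): e=[18,148,42] → █
  covered (26 px):
    · · · · · · · · · ·
    · · · · · · · · · ·
    · · · · █ █ · · · ·
    · · · · █ █ █ · · ·
    · · · █ █ █ █ · · ·
    · · █ █ █ █ █ █ · ·
    · · █ █ █ █ █ █ █ ·
    · █ █ █ █ · · · · ·
T1:
  2·area = 10  (B↔C swapped to make it positive)
  edge (0, 6)→(15, 4): d=(15,-2) inclusive
  edge (15, 4)→(20, 4): d=(5,0) inclusive
  edge (20, 4)→(0, 6): d=(-20,2) inclusive
    (4,2)@(9, 5): e=[3,5,2] → █
    (5,2)@(11, 5): e=[7,5,-2] → ·
    (4,3)@(9, 7): e=[33,15,-38] → ·
  covered (1 px):
    · · · · · · · · · ·
    · · · · · · · · · ·
    · · · · █ · · · · ·
    · · · · · · · · · ·
    · · · · · · · · · ·
    · · · · · · · · · ·
    · · · · · · · · · ·
    · · · · · · · · · ·
T2:
  2·area = 12  (B↔C swapped to make it positive)
  edge (8, 8)→(14, 4): d=(6,-4) inclusive
  edge (14, 4)→(14, 6): d=(0,2) inclusive
  edge (14, 6)→(8, 8): d=(-6,2) inclusive
    (6,2)@(13, 5): e=[2,2,8] → █
    (7,2)@(15, 5): e=[10,-2,4] → ·
    (8,2)@(17, 5): e=[18,-6,0] → ·  [on edge]
    (5,3)@(11, 7): e=[6,6,0] → █  [on edge]
    (6,3)@(13, 7): e=[14,2,-4] → ·
    (2,4)@(5, 9): e=[-6,18,0] → ·  [on edge]
    (5,4)@(11, 9): e=[18,6,-12] → ·
  covered (2 px):
    · · · · · · · · · ·
    · · · · · · · · · ·
    · · · · · · █ · · ·
    · · · · · █ · · · ·
    · · · · · · · · · ·
    · · · · · · · · · ·
    · · · · · · · · · ·
    · · · · · · · · · ·
T3:
  2·area = 64  (B↔C swapped to make it positive)
  edge (10, 4)→(18, 0): d=(8,-4) inclusive
  edge (18, 0)→(18, 8): d=(0,8) inclusive
  edge (18, 8)→(10, 4): d=(-8,-4) inclusive
    (8,0)@(17, 1): e=[4,8,52] → █
    (9,0)@(19, 1): e=[12,-8,60] → ·
    (6,1)@(13, 3): e=[4,40,20] → █
    (7,1)@(15, 3): e=[12,24,28] → █
    (9,1)@(19, 3): e=[28,-8,44] → ·
    (6,2)@(13, 5): e=[20,40,4] → █
    (9,2)@(19, 5): e=[44,-8,28] → ·
    (6,3)@(13, 7): e=[36,40,-12] → ·
    (7,3)@(15, 7): e=[44,24,-4] → ·
    (8,3)@(17, 7): e=[52,8,4] → █
    (9,3)@(19, 7): e=[60,-8,12] → ·
    (8,4)@(17, 9): e=[68,8,-12] → ·
  covered (8 px):
    · · · · · · · · █ ·
    · · · · · · █ █ █ ·
    · · · · · · █ █ █ ·
    · · · · · · · · █ ·
    · · · · · · · · · ·
    · · · · · · · · · ·
    · · · · · · · · · ·
    · · · · · · · · · ·
T4:
  2·area = 116
  edge (6, 12)→(20, 0): d=(14,-12) inclusive
  edge (20, 0)→(18, 10): d=(-2,10) inclusive
  edge (18, 10)→(6, 12): d=(-12,2) inclusive
    (9,0)@(19, 1): e=[2,8,106] → █
    (8,1)@(17, 3): e=[6,24,86] → █
    (7,2)@(15, 5): e=[10,40,66] → █
    (9,2)@(19, 5): e=[58,0,58] → █  [on edge]
    (6,3)@(13, 7): e=[14,56,46] → █
    (9,3)@(19, 7): e=[86,-4,34] → ·
    (5,4)@(11, 9): e=[18,72,26] → █
    (9,4)@(19, 9): e=[114,-8,10] → ·
    (4,5)@(9, 11): e=[22,88,6] → █
    (6,5)@(13, 11): e=[70,48,-2] → ·
    (7,5)@(15, 11): e=[94,28,-6] → ·
    (8,5)@(17, 11): e=[118,8,-10] → ·
    (8,7)@(17, 15): e=[174,0,-58] → ·  [on edge]
  covered (15 px):
    · · · · · · · · · █
    · · · · · · · · █ █
    · · · · · · · █ █ █
    · · · · · · █ █ █ ·
    · · · · · █ █ █ █ ·
    · · · · █ █ · · · ·
    · · · · · · · · · ·
    · · · · · · · · · ·

Final: [76,30,102]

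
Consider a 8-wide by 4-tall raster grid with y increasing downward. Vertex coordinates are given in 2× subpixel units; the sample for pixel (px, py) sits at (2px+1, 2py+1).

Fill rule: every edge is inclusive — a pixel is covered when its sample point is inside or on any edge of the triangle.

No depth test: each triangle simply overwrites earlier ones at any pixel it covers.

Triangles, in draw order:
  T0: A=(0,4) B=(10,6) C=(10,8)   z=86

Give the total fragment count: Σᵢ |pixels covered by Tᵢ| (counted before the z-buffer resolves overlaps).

T0:
  2·area = 20
  edge (0, 4)→(10, 6): d=(10,2) inclusive
  edge (10, 6)→(10, 8): d=(0,2) inclusive
  edge (10, 8)→(0, 4): d=(-10,-4) inclusive
    (1,2)@(3, 5): e=[4,14,2] → █
    (2,2)@(5, 5): e=[0,10,10] → █  [on edge]
    (3,2)@(7, 5): e=[-4,6,18] → ·
    (1,3)@(3, 7): e=[24,14,-18] → ·
    (2,3)@(5, 7): e=[20,10,-10] → ·
    (4,3)@(9, 7): e=[12,2,6] → █
    (5,3)@(11, 7): e=[8,-2,14] → ·
    (7,3)@(15, 7): e=[0,-10,30] → ·  [on edge]
  covered (3 px):
    · · · · · · · ·
    · · · · · · · ·
    · █ █ · · · · ·
    · · · · █ · · ·

Final: 3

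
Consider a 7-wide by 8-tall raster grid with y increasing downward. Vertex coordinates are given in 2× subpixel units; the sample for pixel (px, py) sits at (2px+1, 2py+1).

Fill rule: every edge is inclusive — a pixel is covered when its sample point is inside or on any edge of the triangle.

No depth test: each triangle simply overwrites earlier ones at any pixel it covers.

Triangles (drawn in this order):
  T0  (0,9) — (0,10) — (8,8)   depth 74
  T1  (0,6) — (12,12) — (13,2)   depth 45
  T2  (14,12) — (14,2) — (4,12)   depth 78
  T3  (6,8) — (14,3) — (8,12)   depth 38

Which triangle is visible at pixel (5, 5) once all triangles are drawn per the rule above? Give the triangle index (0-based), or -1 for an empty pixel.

T0:
  2·area = 8  (B↔C swapped to make it positive)
  edge (0, 9)→(8, 8): d=(8,-1) inclusive
  edge (8, 8)→(0, 10): d=(-8,2) inclusive
  edge (0, 10)→(0, 9): d=(0,-1) inclusive
    (0,4)@(1, 9): e=[1,6,1] → #
    (1,4)@(3, 9): e=[3,2,3] → #
    (2,4)@(5, 9): e=[5,-2,5] → ·
    (0,5)@(1, 11): e=[17,-10,1] → ·
    (1,5)@(3, 11): e=[19,-14,3] → ·
  covered (2 px):
    · · · · · · ·
    · · · · · · ·
    · · · · · · ·
    · · · · · · ·
    # # · · · · ·
    · · · · · · ·
    · · · · · · ·
    · · · · · · ·
T1:
  2·area = 126  (B↔C swapped to make it positive)
  edge (0, 6)→(13, 2): d=(13,-4) inclusive
  edge (13, 2)→(12, 12): d=(-1,10) inclusive
  edge (12, 12)→(0, 6): d=(-12,-6) inclusive
    (5,1)@(11, 3): e=[5,19,102] → #
    (6,1)@(13, 3): e=[13,-1,114] → ·
    (2,2)@(5, 5): e=[7,77,42] → #
    (3,2)@(7, 5): e=[15,57,54] → #
    (4,2)@(9, 5): e=[23,37,66] → #
    (6,2)@(13, 5): e=[39,-3,90] → ·
    (1,3)@(3, 7): e=[25,95,6] → #
    (6,3)@(13, 7): e=[65,-5,66] → ·
    (1,4)@(3, 9): e=[51,93,-18] → ·
    (2,4)@(5, 9): e=[59,73,-6] → ·
    (3,4)@(7, 9): e=[67,53,6] → #
    (6,4)@(13, 9): e=[91,-7,42] → ·
  covered (14 px):
    · · · · · · ·
    · · · · · # ·
    · · # # # # ·
    · # # # # # ·
    · · · # # # ·
    · · · · · # ·
    · · · · · · ·
    · · · · · · ·
T2:
  2·area = 100  (B↔C swapped to make it positive)
  edge (14, 12)→(4, 12): d=(-10,0) inclusive
  edge (4, 12)→(14, 2): d=(10,-10) inclusive
  edge (14, 2)→(14, 12): d=(0,10) inclusive
    (6,1)@(13, 3): e=[90,0,10] → #  [on edge]
    (5,2)@(11, 5): e=[70,0,30] → #  [on edge]
    (4,3)@(9, 7): e=[50,0,50] → #  [on edge]
    (3,4)@(7, 9): e=[30,0,70] → #  [on edge]
    (2,5)@(5, 11): e=[10,0,90] → #  [on edge]
    (1,6)@(3, 13): e=[-10,0,110] → ·  [on edge]
    (2,6)@(5, 13): e=[-10,20,90] → ·
    (3,6)@(7, 13): e=[-10,40,70] → ·
    (4,6)@(9, 13): e=[-10,60,50] → ·
    (5,6)@(11, 13): e=[-10,80,30] → ·
    (6,6)@(13, 13): e=[-10,100,10] → ·
    (0,7)@(1, 15): e=[-30,0,130] → ·  [on edge]
  covered (15 px):
    · · · · · · ·
    · · · · · · #
    · · · · · # #
    · · · · # # #
    · · · # # # #
    · · # # # # #
    · · · · · · ·
    · · · · · · ·
T3:
  2·area = 42
  edge (6, 8)→(14, 3): d=(8,-5) inclusive
  edge (14, 3)→(8, 12): d=(-6,9) inclusive
  edge (8, 12)→(6, 8): d=(-2,-4) inclusive
    (5,2)@(11, 5): e=[1,15,26] → #
    (6,2)@(13, 5): e=[11,-3,34] → ·
    (4,3)@(9, 7): e=[7,21,14] → #
    (6,3)@(13, 7): e=[27,-15,30] → ·
    (3,4)@(7, 9): e=[13,27,2] → #
    (5,4)@(11, 9): e=[33,-9,18] → ·
    (3,5)@(7, 11): e=[29,15,-2] → ·
    (4,5)@(9, 11): e=[39,-3,6] → ·
  covered (5 px):
    · · · · · · ·
    · · · · · · ·
    · · · · · # ·
    · · · · # # ·
    · · · # # · ·
    · · · · · · ·
    · · · · · · ·
    · · · · · · ·

Z-buffer (winner per pixel, '.' = empty):
  . . . . . . .
  . . . . . 1 2
  . . 1 1 1 3 2
  . 1 1 1 3 3 2
  0 0 . 3 3 2 2
  . . 2 2 2 2 2
  . . . . . . .
  . . . . . . .

Answer: 2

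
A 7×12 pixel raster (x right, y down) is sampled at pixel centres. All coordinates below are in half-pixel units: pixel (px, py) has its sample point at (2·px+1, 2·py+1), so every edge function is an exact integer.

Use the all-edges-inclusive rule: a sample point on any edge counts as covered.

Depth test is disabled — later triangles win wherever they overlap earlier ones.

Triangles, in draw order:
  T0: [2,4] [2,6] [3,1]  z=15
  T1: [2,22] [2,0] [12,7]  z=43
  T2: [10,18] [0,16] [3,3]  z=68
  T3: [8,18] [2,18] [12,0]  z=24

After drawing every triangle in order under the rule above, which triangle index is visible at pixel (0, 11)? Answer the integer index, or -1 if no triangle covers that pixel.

T0:
  2·area = 2  (B↔C swapped to make it positive)
  edge (2, 4)→(3, 1): d=(1,-3) inclusive
  edge (3, 1)→(2, 6): d=(-1,5) inclusive
  edge (2, 6)→(2, 4): d=(0,-2) inclusive
    (1,0)@(3, 1): e=[0,0,2] → X  [on edge]
    (2,0)@(5, 1): e=[6,-10,6] → .
    (1,1)@(3, 3): e=[2,-2,2] → .
    (0,3)@(1, 7): e=[0,4,-2] → .  [on edge]
    (0,5)@(1, 11): e=[4,0,-2] → .  [on edge]
  covered (1 px):
    . X . . . . .
    . . . . . . .
    . . . . . . .
    . . . . . . .
    . . . . . . .
    . . . . . . .
    . . . . . . .
    . . . . . . .
    . . . . . . .
    . . . . . . .
    . . . . . . .
    . . . . . . .
T1:
  2·area = 220
  edge (2, 22)→(2, 0): d=(0,-22) inclusive
  edge (2, 0)→(12, 7): d=(10,7) inclusive
  edge (12, 7)→(2, 22): d=(-10,15) inclusive
    (1,0)@(3, 1): e=[22,3,195] → X
    (2,0)@(5, 1): e=[66,-11,165] → .
    (1,1)@(3, 3): e=[22,23,175] → X
    (2,1)@(5, 3): e=[66,9,145] → X
    (3,1)@(7, 3): e=[110,-5,115] → .
    (1,2)@(3, 5): e=[22,43,155] → X
    (3,2)@(7, 5): e=[110,15,95] → X
    (4,2)@(9, 5): e=[154,1,65] → X
    (5,2)@(11, 5): e=[198,-13,35] → .
    (1,3)@(3, 7): e=[22,63,135] → X
    (5,3)@(11, 7): e=[198,7,15] → X
    (6,3)@(13, 7): e=[242,-7,-15] → .
  covered (28 px):
    . X . . . . .
    . X X . . . .
    . X X X X . .
    . X X X X X .
    . X X X X . .
    . X X X X . .
    . X X X . . .
    . X X . . . .
    . X X . . . .
    . X . . . . .
    . . . . . . .
    . . . . . . .
T2:
  2·area = 136
  edge (10, 18)→(0, 16): d=(-10,-2) inclusive
  edge (0, 16)→(3, 3): d=(3,-13) inclusive
  edge (3, 3)→(10, 18): d=(7,15) inclusive
    (1,1)@(3, 3): e=[136,0,0] → X  [on edge]
    (2,1)@(5, 3): e=[140,26,-30] → .
    (1,2)@(3, 5): e=[116,6,14] → X
    (2,2)@(5, 5): e=[120,32,-16] → .
    (1,3)@(3, 7): e=[96,12,28] → X
    (2,3)@(5, 7): e=[100,38,-2] → .
    (1,4)@(3, 9): e=[76,18,42] → X
    (2,4)@(5, 9): e=[80,44,12] → X
    (3,4)@(7, 9): e=[84,70,-18] → .
    (1,5)@(3, 11): e=[56,24,56] → X
    (3,5)@(7, 11): e=[64,76,-4] → .
    (0,6)@(1, 13): e=[32,4,100] → X
    (2,8)@(5, 17): e=[0,68,68] → X  [on edge]
  covered (18 px):
    . . . . . . .
    . X . . . . .
    . X . . . . .
    . X . . . . .
    . X X . . . .
    . X X . . . .
    X X X X . . .
    X X X X . . .
    . . X X X . .
    . . . . . . .
    . . . . . . .
    . . . . . . .
T3:
  2·area = 108
  edge (8, 18)→(2, 18): d=(-6,0) inclusive
  edge (2, 18)→(12, 0): d=(10,-18) inclusive
  edge (12, 0)→(8, 18): d=(-4,18) inclusive
    (5,1)@(11, 3): e=[90,12,6] → X
    (6,1)@(13, 3): e=[90,48,-30] → .
    (5,2)@(11, 5): e=[78,32,-2] → .
    (4,3)@(9, 7): e=[66,16,26] → X
    (5,3)@(11, 7): e=[66,52,-10] → .
    (3,4)@(7, 9): e=[54,0,54] → X  [on edge]
    (5,4)@(11, 9): e=[54,72,-18] → .
    (3,5)@(7, 11): e=[42,20,46] → X
    (5,5)@(11, 11): e=[42,92,-26] → .
    (2,6)@(5, 13): e=[30,4,74] → X
    (5,6)@(11, 13): e=[30,112,-34] → .
    (2,7)@(5, 15): e=[18,24,66] → X
  covered (14 px):
    . . . . . . .
    . . . . . X .
    . . . . . . .
    . . . . X . .
    . . . X X . .
    . . . X X . .
    . . X X X . .
    . . X X . . .
    . X X X . . .
    . . . . . . .
    . . . . . . .
    . . . . . . .

Z-buffer (winner per pixel, '.' = empty):
  . 1 . . . . .
  . 2 1 . . 3 .
  . 2 1 1 1 . .
  . 2 1 1 3 1 .
  . 2 2 3 3 . .
  . 2 2 3 3 . .
  2 2 3 3 3 . .
  2 2 3 3 . . .
  . 3 3 3 2 . .
  . 1 . . . . .
  . . . . . . .
  . . . . . . .

Final: -1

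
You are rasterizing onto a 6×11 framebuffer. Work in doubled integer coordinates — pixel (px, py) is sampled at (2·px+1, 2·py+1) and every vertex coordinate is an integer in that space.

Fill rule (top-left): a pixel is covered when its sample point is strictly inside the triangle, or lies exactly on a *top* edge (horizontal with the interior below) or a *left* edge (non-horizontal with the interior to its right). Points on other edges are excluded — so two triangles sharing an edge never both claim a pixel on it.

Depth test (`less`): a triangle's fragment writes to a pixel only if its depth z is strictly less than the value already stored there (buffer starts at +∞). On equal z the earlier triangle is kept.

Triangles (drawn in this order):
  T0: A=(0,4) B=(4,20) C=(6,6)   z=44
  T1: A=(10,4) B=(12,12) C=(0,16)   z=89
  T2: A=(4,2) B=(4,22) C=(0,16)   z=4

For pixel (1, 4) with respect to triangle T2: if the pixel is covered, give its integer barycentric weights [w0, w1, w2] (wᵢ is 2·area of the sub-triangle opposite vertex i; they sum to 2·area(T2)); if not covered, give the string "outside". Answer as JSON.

T0:
  2·area = 88  (B↔C swapped to make it positive)
  edge (0, 4)→(6, 6): d=(6,2) right/bottom  bias=-1
  edge (6, 6)→(4, 20): d=(-2,14) right/bottom  bias=-1
  edge (4, 20)→(0, 4): d=(-4,-16) top-left  bias=+0
    (0,2)@(1, 5): e=[4,72,12] → X
    (1,2)@(3, 5): e=[0,44,44] → .  [on edge]
    (0,3)@(1, 7): e=[16,68,4] → X
    (1,3)@(3, 7): e=[12,40,36] → X
    (2,3)@(5, 7): e=[8,12,68] → X
    (3,3)@(7, 7): e=[4,-16,100] → .
    (4,3)@(9, 7): e=[0,-44,132] → .  [on edge]
    (0,4)@(1, 9): e=[28,64,-4] → .
    (1,4)@(3, 9): e=[24,36,28] → X
    (3,4)@(7, 9): e=[16,-20,92] → .
    (1,5)@(3, 11): e=[36,32,20] → X
    (3,5)@(7, 11): e=[28,-24,84] → .
    (2,6)@(5, 13): e=[44,0,44] → .  [on edge]
  covered (10 px):
    . . . . . .
    . . . . . .
    X . . . . .
    X X X . . .
    . X X . . .
    . X X . . .
    . X . . . .
    . X . . . .
    . . . . . .
    . . . . . .
    . . . . . .
T1:
  2·area = 104
  edge (10, 4)→(12, 12): d=(2,8) right/bottom  bias=-1
  edge (12, 12)→(0, 16): d=(-12,4) right/bottom  bias=-1
  edge (0, 16)→(10, 4): d=(10,-12) top-left  bias=+0
    (4,3)@(9, 7): e=[14,72,18] → X
    (5,3)@(11, 7): e=[-2,64,42] → .
    (3,4)@(7, 9): e=[34,56,14] → X
    (5,4)@(11, 9): e=[2,40,62] → X
    (2,5)@(5, 11): e=[54,40,10] → X
    (1,6)@(3, 13): e=[74,24,6] → X
    (4,6)@(9, 13): e=[26,0,78] → .  [on edge]
    (5,6)@(11, 13): e=[10,-8,102] → .
    (0,7)@(1, 15): e=[94,8,2] → X
    (1,7)@(3, 15): e=[78,0,26] → .  [on edge]
    (2,7)@(5, 15): e=[62,-8,50] → .
    (3,7)@(7, 15): e=[46,-16,74] → .
  covered (12 px):
    . . . . . .
    . . . . . .
    . . . . . .
    . . . . X .
    . . . X X X
    . . X X X X
    . X X X . .
    X . . . . .
    . . . . . .
    . . . . . .
    . . . . . .
T2:
  2·area = 80
  edge (4, 2)→(4, 22): d=(0,20) right/bottom  bias=-1
  edge (4, 22)→(0, 16): d=(-4,-6) top-left  bias=+0
  edge (0, 16)→(4, 2): d=(4,-14) top-left  bias=+0
    (1,3)@(3, 7): e=[20,54,6] → X
    (2,3)@(5, 7): e=[-20,66,34] → .
    (1,4)@(3, 9): e=[20,46,14] → X
    (2,4)@(5, 9): e=[-20,58,42] → .
    (1,5)@(3, 11): e=[20,38,22] → X
    (2,5)@(5, 11): e=[-20,50,50] → .
    (0,6)@(1, 13): e=[60,18,2] → X
    (2,6)@(5, 13): e=[-20,42,58] → .
    (0,7)@(1, 15): e=[60,10,10] → X
    (2,7)@(5, 15): e=[-20,34,66] → .
    (0,8)@(1, 17): e=[60,2,18] → X
    (2,8)@(5, 17): e=[-20,26,74] → .
  covered (10 px):
    . . . . . .
    . . . . . .
    . . . . . .
    . X . . . .
    . X . . . .
    . X . . . .
    X X . . . .
    X X . . . .
    X X . . . .
    . X . . . .
    . . . . . .

Result: [46,14,20]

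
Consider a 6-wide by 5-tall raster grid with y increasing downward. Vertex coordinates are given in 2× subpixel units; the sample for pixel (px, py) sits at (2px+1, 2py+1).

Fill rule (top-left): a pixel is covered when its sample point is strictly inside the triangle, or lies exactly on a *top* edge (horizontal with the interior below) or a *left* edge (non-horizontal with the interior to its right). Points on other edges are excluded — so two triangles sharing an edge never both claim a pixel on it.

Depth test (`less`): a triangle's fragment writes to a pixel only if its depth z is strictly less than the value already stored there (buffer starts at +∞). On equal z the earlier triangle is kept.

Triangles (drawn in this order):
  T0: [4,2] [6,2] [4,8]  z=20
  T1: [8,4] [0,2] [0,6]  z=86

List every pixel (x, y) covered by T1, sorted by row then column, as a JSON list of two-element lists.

T0:
  2·area = 12
  edge (4, 2)→(6, 2): d=(2,0) top-left  bias=+0
  edge (6, 2)→(4, 8): d=(-2,6) right/bottom  bias=-1
  edge (4, 8)→(4, 2): d=(0,-6) top-left  bias=+0
    (2,1)@(5, 3): e=[2,4,6] → #
    (3,1)@(7, 3): e=[2,-8,18] → ·
    (2,2)@(5, 5): e=[6,0,6] → ·  [on edge]
  covered (1 px):
    · · · · · ·
    · · # · · ·
    · · · · · ·
    · · · · · ·
    · · · · · ·
T1:
  2·area = 32  (B↔C swapped to make it positive)
  edge (8, 4)→(0, 6): d=(-8,2) right/bottom  bias=-1
  edge (0, 6)→(0, 2): d=(0,-4) top-left  bias=+0
  edge (0, 2)→(8, 4): d=(8,2) right/bottom  bias=-1
    (0,1)@(1, 3): e=[22,4,6] → #
    (1,1)@(3, 3): e=[18,12,2] → #
    (2,1)@(5, 3): e=[14,20,-2] → ·
    (0,2)@(1, 5): e=[6,4,22] → #
    (2,2)@(5, 5): e=[-2,20,14] → ·
    (0,3)@(1, 7): e=[-10,4,38] → ·
    (1,3)@(3, 7): e=[-14,12,34] → ·
  covered (4 px):
    · · · · · ·
    # # · · · ·
    # # · · · ·
    · · · · · ·
    · · · · · ·

Final: [[0,1],[1,1],[0,2],[1,2]]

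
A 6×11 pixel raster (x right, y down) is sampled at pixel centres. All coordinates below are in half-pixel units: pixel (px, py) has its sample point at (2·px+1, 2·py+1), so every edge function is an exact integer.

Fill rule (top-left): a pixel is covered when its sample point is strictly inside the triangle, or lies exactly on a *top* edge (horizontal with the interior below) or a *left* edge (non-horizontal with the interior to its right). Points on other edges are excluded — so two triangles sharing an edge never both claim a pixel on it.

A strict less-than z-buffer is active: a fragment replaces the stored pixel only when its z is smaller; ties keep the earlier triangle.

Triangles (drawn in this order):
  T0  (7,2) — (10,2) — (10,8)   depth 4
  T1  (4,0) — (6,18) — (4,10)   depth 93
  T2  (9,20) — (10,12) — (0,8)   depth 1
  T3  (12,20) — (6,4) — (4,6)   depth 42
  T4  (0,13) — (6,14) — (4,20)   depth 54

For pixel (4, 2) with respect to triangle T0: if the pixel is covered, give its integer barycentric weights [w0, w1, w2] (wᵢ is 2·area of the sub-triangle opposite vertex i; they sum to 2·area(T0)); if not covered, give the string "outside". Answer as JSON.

T0:
  2·area = 18
  edge (7, 2)→(10, 2): d=(3,0) top-left  bias=+0
  edge (10, 2)→(10, 8): d=(0,6) right/bottom  bias=-1
  edge (10, 8)→(7, 2): d=(-3,-6) top-left  bias=+0
    (4,1)@(9, 3): e=[3,6,9] → #
    (5,1)@(11, 3): e=[3,-6,21] → ·
    (4,2)@(9, 5): e=[9,6,3] → #
    (5,2)@(11, 5): e=[9,-6,15] → ·
    (4,3)@(9, 7): e=[15,6,-3] → ·
  covered (2 px):
    · · · · · ·
    · · · · # ·
    · · · · # ·
    · · · · · ·
    · · · · · ·
    · · · · · ·
    · · · · · ·
    · · · · · ·
    · · · · · ·
    · · · · · ·
    · · · · · ·
T1:
  2·area = 20
  edge (4, 0)→(6, 18): d=(2,18) right/bottom  bias=-1
  edge (6, 18)→(4, 10): d=(-2,-8) top-left  bias=+0
  edge (4, 10)→(4, 0): d=(0,-10) top-left  bias=+0
    (2,4)@(5, 9): e=[0,10,10] → ·  [on edge]
    (2,5)@(5, 11): e=[4,6,10] → #
    (3,5)@(7, 11): e=[-32,22,30] → ·
    (2,6)@(5, 13): e=[8,2,10] → #
    (3,6)@(7, 13): e=[-28,18,30] → ·
    (2,7)@(5, 15): e=[12,-2,10] → ·
  covered (2 px):
    · · · · · ·
    · · · · · ·
    · · · · · ·
    · · · · · ·
    · · · · · ·
    · · # · · ·
    · · # · · ·
    · · · · · ·
    · · · · · ·
    · · · · · ·
    · · · · · ·
T2:
  2·area = 84  (B↔C swapped to make it positive)
  edge (9, 20)→(0, 8): d=(-9,-12) top-left  bias=+0
  edge (0, 8)→(10, 12): d=(10,4) right/bottom  bias=-1
  edge (10, 12)→(9, 20): d=(-1,8) right/bottom  bias=-1
    (0,4)@(1, 9): e=[3,6,75] → #
    (1,4)@(3, 9): e=[27,-2,59] → ·
    (0,5)@(1, 11): e=[-15,26,73] → ·
    (1,5)@(3, 11): e=[9,18,57] → #
    (2,5)@(5, 11): e=[33,10,41] → #
    (3,5)@(7, 11): e=[57,2,25] → #
    (4,5)@(9, 11): e=[81,-6,9] → ·
    (1,6)@(3, 13): e=[-9,38,55] → ·
    (2,6)@(5, 13): e=[15,30,39] → #
    (4,6)@(9, 13): e=[63,14,7] → #
    (5,6)@(11, 13): e=[87,6,-9] → ·
    (2,7)@(5, 15): e=[-3,50,37] → ·
  covered (12 px):
    · · · · · ·
    · · · · · ·
    · · · · · ·
    · · · · · ·
    # · · · · ·
    · # # # · ·
    · · # # # ·
    · · · # # ·
    · · · # # ·
    · · · · # ·
    · · · · · ·
T3:
  2·area = 44  (B↔C swapped to make it positive)
  edge (12, 20)→(4, 6): d=(-8,-14) top-left  bias=+0
  edge (4, 6)→(6, 4): d=(2,-2) top-left  bias=+0
  edge (6, 4)→(12, 20): d=(6,16) right/bottom  bias=-1
    (4,0)@(9, 1): e=[110,0,-66] → ·  [on edge]
    (3,1)@(7, 3): e=[66,0,-22] → ·  [on edge]
    (2,2)@(5, 5): e=[22,0,22] → #  [on edge]
    (3,2)@(7, 5): e=[50,4,-10] → ·
    (1,3)@(3, 7): e=[-22,0,66] → ·  [on edge]
    (2,3)@(5, 7): e=[6,4,34] → #
    (3,3)@(7, 7): e=[34,8,2] → #
    (4,3)@(9, 7): e=[62,12,-30] → ·
    (0,4)@(1, 9): e=[-66,0,110] → ·  [on edge]
    (2,4)@(5, 9): e=[-10,8,46] → ·
    (3,4)@(7, 9): e=[18,12,14] → #
    (4,4)@(9, 9): e=[46,16,-18] → ·
  covered (6 px):
    · · · · · ·
    · · · · · ·
    · · # · · ·
    · · # # · ·
    · · · # · ·
    · · · # · ·
    · · · · # ·
    · · · · · ·
    · · · · · ·
    · · · · · ·
    · · · · · ·
T4:
  2·area = 38
  edge (0, 13)→(6, 14): d=(6,1) right/bottom  bias=-1
  edge (6, 14)→(4, 20): d=(-2,6) right/bottom  bias=-1
  edge (4, 20)→(0, 13): d=(-4,-7) top-left  bias=+0
    (4,2)@(9, 5): e=[-57,0,95] → ·  [on edge]
    (3,5)@(7, 11): e=[-19,0,57] → ·  [on edge]
    (1,7)@(3, 15): e=[9,16,13] → #
    (2,7)@(5, 15): e=[7,4,27] → #
    (3,7)@(7, 15): e=[5,-8,41] → ·
    (1,8)@(3, 17): e=[21,12,5] → #
    (2,8)@(5, 17): e=[19,0,19] → ·  [on edge]
    (1,9)@(3, 19): e=[33,8,-3] → ·
  covered (3 px):
    · · · · · ·
    · · · · · ·
    · · · · · ·
    · · · · · ·
    · · · · · ·
    · · · · · ·
    · · · · · ·
    · # # · · ·
    · # · · · ·
    · · · · · ·
    · · · · · ·

Result: [6,3,9]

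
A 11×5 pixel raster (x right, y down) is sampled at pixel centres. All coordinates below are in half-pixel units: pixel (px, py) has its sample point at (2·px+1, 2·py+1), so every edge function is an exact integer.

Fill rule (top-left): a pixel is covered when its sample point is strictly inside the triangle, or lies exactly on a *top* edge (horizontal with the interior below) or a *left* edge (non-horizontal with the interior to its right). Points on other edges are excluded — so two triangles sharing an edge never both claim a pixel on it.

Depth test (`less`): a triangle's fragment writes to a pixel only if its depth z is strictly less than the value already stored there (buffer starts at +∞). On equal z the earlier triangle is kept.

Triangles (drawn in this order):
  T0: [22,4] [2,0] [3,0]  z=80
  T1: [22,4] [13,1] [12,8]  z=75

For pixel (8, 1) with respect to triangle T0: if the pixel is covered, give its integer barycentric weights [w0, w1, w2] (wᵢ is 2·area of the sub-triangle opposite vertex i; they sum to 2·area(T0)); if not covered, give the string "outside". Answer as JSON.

T0:
  2·area = 4
  edge (22, 4)→(2, 0): d=(-20,-4) top-left  bias=+0
  edge (2, 0)→(3, 0): d=(1,0) top-left  bias=+0
  edge (3, 0)→(22, 4): d=(19,4) right/bottom  bias=-1
    (3,0)@(7, 1): e=[0,1,3] → X  [on edge]
    (4,0)@(9, 1): e=[8,1,-5] → .
    (3,1)@(7, 3): e=[-40,3,41] → .
    (8,1)@(17, 3): e=[0,3,1] → X  [on edge]
    (9,1)@(19, 3): e=[8,3,-7] → .
    (8,2)@(17, 5): e=[-40,5,39] → .
  covered (2 px):
    . . . X . . . . . . .
    . . . . . . . . X . .
    . . . . . . . . . . .
    . . . . . . . . . . .
    . . . . . . . . . . .
T1:
  2·area = 66  (B↔C swapped to make it positive)
  edge (22, 4)→(12, 8): d=(-10,4) right/bottom  bias=-1
  edge (12, 8)→(13, 1): d=(1,-7) top-left  bias=+0
  edge (13, 1)→(22, 4): d=(9,3) right/bottom  bias=-1
    (6,0)@(13, 1): e=[66,0,0] → .  [on edge]
    (6,1)@(13, 3): e=[46,2,18] → X
    (7,1)@(15, 3): e=[38,16,12] → X
    (8,1)@(17, 3): e=[30,30,6] → X
    (9,1)@(19, 3): e=[22,44,0] → .  [on edge]
    (6,2)@(13, 5): e=[26,4,36] → X
    (9,2)@(19, 5): e=[2,46,18] → X
    (10,2)@(21, 5): e=[-6,60,12] → .
    (6,3)@(13, 7): e=[6,6,54] → X
    (7,3)@(15, 7): e=[-2,20,48] → .
    (8,3)@(17, 7): e=[-10,34,42] → .
    (9,3)@(19, 7): e=[-18,48,36] → .
  covered (8 px):
    . . . . . . . . . . .
    . . . . . . X X X . .
    . . . . . . X X X X .
    . . . . . . X . . . .
    . . . . . . . . . . .

Final: [3,1,0]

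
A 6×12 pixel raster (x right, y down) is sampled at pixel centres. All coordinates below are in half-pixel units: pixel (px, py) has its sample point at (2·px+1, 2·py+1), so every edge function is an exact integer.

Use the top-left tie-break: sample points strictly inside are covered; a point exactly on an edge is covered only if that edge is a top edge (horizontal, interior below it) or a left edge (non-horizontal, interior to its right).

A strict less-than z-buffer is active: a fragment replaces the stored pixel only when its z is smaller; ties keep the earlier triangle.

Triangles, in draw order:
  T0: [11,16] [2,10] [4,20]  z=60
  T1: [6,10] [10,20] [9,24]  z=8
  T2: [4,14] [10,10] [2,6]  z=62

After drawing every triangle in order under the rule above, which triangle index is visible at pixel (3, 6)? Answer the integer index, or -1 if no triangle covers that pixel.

T0:
  2·area = 78  (B↔C swapped to make it positive)
  edge (11, 16)→(4, 20): d=(-7,4) right/bottom  bias=-1
  edge (4, 20)→(2, 10): d=(-2,-10) top-left  bias=+0
  edge (2, 10)→(11, 16): d=(9,6) right/bottom  bias=-1
    (0,2)@(1, 5): e=[117,0,-39] → ·  [on edge]
    (1,5)@(3, 11): e=[67,8,3] → █
    (2,5)@(5, 11): e=[59,28,-9] → ·
    (1,6)@(3, 13): e=[53,4,21] → █
    (2,6)@(5, 13): e=[45,24,9] → █
    (3,6)@(7, 13): e=[37,44,-3] → ·
    (1,7)@(3, 15): e=[39,0,39] → █  [on edge]
    (3,7)@(7, 15): e=[23,40,15] → █
    (4,7)@(9, 15): e=[15,60,3] → █
    (5,7)@(11, 15): e=[7,80,-9] → ·
    (1,8)@(3, 17): e=[25,-4,57] → ·
    (2,8)@(5, 17): e=[17,16,45] → █
  covered (11 px):
    · · · · · ·
    · · · · · ·
    · · · · · ·
    · · · · · ·
    · · · · · ·
    · █ · · · ·
    · █ █ · · ·
    · █ █ █ █ ·
    · · █ █ █ ·
    · · █ · · ·
    · · · · · ·
    · · · · · ·
T1:
  2·area = 26
  edge (6, 10)→(10, 20): d=(4,10) right/bottom  bias=-1
  edge (10, 20)→(9, 24): d=(-1,4) right/bottom  bias=-1
  edge (9, 24)→(6, 10): d=(-3,-14) top-left  bias=+0
    (3,6)@(7, 13): e=[2,19,5] → █
    (4,6)@(9, 13): e=[-18,11,33] → ·
    (3,7)@(7, 15): e=[10,17,-1] → ·
    (4,9)@(9, 19): e=[6,5,15] → █
    (5,9)@(11, 19): e=[-14,-3,43] → ·
    (4,10)@(9, 21): e=[14,3,9] → █
    (5,10)@(11, 21): e=[-6,-5,37] → ·
    (4,11)@(9, 23): e=[22,1,3] → █
    (5,11)@(11, 23): e=[2,-7,31] → ·
  covered (4 px):
    · · · · · ·
    · · · · · ·
    · · · · · ·
    · · · · · ·
    · · · · · ·
    · · · · · ·
    · · · █ · ·
    · · · · · ·
    · · · · · ·
    · · · · █ ·
    · · · · █ ·
    · · · · █ ·
T2:
  2·area = 56  (B↔C swapped to make it positive)
  edge (4, 14)→(2, 6): d=(-2,-8) top-left  bias=+0
  edge (2, 6)→(10, 10): d=(8,4) right/bottom  bias=-1
  edge (10, 10)→(4, 14): d=(-6,4) right/bottom  bias=-1
    (1,3)@(3, 7): e=[6,4,46] → █
    (2,3)@(5, 7): e=[22,-4,38] → ·
    (1,4)@(3, 9): e=[2,20,34] → █
    (2,4)@(5, 9): e=[18,12,26] → █
    (3,4)@(7, 9): e=[34,4,18] → █
    (4,4)@(9, 9): e=[50,-4,10] → ·
    (1,5)@(3, 11): e=[-2,36,22] → ·
    (2,5)@(5, 11): e=[14,28,14] → █
    (4,5)@(9, 11): e=[46,12,-2] → ·
    (2,6)@(5, 13): e=[10,44,2] → █
    (3,6)@(7, 13): e=[26,36,-6] → ·
    (2,7)@(5, 15): e=[6,60,-10] → ·
  covered (7 px):
    · · · · · ·
    · · · · · ·
    · · · · · ·
    · █ · · · ·
    · █ █ █ · ·
    · · █ █ · ·
    · · █ · · ·
    · · · · · ·
    · · · · · ·
    · · · · · ·
    · · · · · ·
    · · · · · ·

Z-buffer (winner per pixel, '.' = empty):
  . . . . . .
  . . . . . .
  . . . . . .
  . 2 . . . .
  . 2 2 2 . .
  . 0 2 2 . .
  . 0 0 1 . .
  . 0 0 0 0 .
  . . 0 0 0 .
  . . 0 . 1 .
  . . . . 1 .
  . . . . 1 .

Answer: 1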